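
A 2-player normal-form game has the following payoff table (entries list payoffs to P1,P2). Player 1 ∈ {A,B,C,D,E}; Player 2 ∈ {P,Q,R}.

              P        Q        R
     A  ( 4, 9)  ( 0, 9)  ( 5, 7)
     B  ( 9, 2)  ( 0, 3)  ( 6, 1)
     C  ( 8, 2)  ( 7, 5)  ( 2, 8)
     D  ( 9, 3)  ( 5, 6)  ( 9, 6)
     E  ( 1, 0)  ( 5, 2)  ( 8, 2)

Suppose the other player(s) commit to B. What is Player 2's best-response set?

BR_2 = {Q}

u_2(P vs B) = 2
u_2(Q vs B) = 3
u_2(R vs B) = 1
max payoff 3 at {Q}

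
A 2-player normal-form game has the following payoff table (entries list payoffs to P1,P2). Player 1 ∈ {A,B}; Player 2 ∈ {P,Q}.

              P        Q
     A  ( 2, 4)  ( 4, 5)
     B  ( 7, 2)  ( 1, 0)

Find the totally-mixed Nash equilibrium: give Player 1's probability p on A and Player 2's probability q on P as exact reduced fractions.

P1 indiff ⇒ q·2+(1-q)·4 = q·7+(1-q)·1 ⇒ q(-5) = (1-q)(-3) ⇒ q = 3/8
P2 indiff ⇒ p·4+(1-p)·2 = p·5+(1-p)·0 ⇒ p(-1) = (1-p)(-2) ⇒ p = 2/3

P1 mixes 2/3 on A; P2 mixes 3/8 on P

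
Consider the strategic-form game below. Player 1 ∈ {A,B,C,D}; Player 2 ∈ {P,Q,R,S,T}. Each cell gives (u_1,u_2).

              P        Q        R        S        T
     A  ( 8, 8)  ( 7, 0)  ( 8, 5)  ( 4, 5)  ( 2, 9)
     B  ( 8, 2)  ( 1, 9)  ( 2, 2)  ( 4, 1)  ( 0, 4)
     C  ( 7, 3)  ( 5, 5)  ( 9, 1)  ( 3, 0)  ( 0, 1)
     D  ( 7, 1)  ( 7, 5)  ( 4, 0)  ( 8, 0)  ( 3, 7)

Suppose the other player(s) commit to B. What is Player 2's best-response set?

u_2(P vs B) = 2
u_2(Q vs B) = 9
u_2(R vs B) = 2
u_2(S vs B) = 1
u_2(T vs B) = 4
max payoff 9 at {Q}

BR_2 = {Q}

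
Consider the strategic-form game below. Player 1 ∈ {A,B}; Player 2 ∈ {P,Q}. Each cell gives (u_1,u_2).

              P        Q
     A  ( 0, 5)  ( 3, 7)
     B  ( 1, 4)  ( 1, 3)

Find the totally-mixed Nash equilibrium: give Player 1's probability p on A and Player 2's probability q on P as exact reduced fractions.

P1 indiff ⇒ q·0+(1-q)·3 = q·1+(1-q)·1 ⇒ q(-1) = (1-q)(-2) ⇒ q = 2/3
P2 indiff ⇒ p·5+(1-p)·4 = p·7+(1-p)·3 ⇒ p(-2) = (1-p)(-1) ⇒ p = 1/3

P1 mixes 1/3 on A; P2 mixes 2/3 on P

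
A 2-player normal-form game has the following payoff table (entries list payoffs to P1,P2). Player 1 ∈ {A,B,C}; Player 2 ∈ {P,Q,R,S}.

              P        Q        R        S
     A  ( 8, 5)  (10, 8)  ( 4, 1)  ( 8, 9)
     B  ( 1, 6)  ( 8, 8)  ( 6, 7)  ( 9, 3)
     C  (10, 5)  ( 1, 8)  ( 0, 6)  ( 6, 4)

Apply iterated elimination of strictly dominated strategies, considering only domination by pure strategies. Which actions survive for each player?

Remaining: P1:{A,B} P2:{Q,S}

P2 drop P (Q beats it: A:8>5 B:8>6 C:8>5)
P1 drop C (A beats it: Q:10>1 R:4>0 S:8>6)
P2 drop R (Q beats it: A:8>1 B:8>7)
P1→{A,B} P2→{Q,S}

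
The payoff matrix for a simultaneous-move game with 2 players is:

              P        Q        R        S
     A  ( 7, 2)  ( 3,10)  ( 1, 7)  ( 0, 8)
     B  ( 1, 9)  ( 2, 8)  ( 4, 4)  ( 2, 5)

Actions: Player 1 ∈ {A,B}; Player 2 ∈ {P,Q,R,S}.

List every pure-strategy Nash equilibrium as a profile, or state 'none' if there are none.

NE set: (A,Q)

(A,P): not NE [P2→Q gives 10>2]
(A,Q): NE
(A,R): not NE [P1→B gives 4>1; P2→Q gives 10>7]
(A,S): not NE [P1→B gives 2>0; P2→Q gives 10>8]
(B,P): not NE [P1→A gives 7>1]
(B,Q): not NE [P1→A gives 3>2; P2→P gives 9>8]
(B,R): not NE [P2→P gives 9>4]
(B,S): not NE [P2→P gives 9>5]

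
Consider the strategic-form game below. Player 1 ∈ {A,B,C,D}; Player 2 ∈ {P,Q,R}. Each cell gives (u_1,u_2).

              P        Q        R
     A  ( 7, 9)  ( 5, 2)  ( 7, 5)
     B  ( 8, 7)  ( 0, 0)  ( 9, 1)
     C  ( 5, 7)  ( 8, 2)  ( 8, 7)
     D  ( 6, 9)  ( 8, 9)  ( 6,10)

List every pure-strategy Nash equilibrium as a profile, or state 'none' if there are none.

PSNE = {(B,P)}

(A,P): not NE [P1→B gives 8>7]
(A,Q): not NE [P1→D gives 8>5; P2→P gives 9>2]
(A,R): not NE [P1→B gives 9>7; P2→P gives 9>5]
(B,P): NE
(B,Q): not NE [P1→D gives 8>0; P2→P gives 7>0]
(B,R): not NE [P2→P gives 7>1]
(C,P): not NE [P1→B gives 8>5]
(C,Q): not NE [P2→R gives 7>2]
(C,R): not NE [P1→B gives 9>8]
(D,P): not NE [P1→B gives 8>6; P2→R gives 10>9]
(D,Q): not NE [P2→R gives 10>9]
(D,R): not NE [P1→B gives 9>6]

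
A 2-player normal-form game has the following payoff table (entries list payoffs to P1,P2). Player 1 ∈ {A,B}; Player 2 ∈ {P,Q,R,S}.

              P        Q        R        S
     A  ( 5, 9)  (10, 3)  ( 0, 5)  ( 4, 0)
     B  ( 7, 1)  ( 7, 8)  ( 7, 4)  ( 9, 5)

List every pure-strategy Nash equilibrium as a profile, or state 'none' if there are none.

(A,P): not NE [P1→B gives 7>5]
(A,Q): not NE [P2→P gives 9>3]
(A,R): not NE [P1→B gives 7>0; P2→P gives 9>5]
(A,S): not NE [P1→B gives 9>4; P2→P gives 9>0]
(B,P): not NE [P2→Q gives 8>1]
(B,Q): not NE [P1→A gives 10>7]
(B,R): not NE [P2→Q gives 8>4]
(B,S): not NE [P2→Q gives 8>5]

PSNE: ∅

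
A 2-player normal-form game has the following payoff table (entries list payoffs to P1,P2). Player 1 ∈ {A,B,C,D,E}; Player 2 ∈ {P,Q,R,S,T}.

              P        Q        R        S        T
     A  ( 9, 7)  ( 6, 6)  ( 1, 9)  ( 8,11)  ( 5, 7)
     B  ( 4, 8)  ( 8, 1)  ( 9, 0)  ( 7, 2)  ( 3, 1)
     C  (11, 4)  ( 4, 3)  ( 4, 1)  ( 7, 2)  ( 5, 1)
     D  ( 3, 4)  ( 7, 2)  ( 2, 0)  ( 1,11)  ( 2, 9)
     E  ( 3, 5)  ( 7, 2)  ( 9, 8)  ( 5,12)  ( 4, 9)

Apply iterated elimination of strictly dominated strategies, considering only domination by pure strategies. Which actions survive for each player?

Remaining: P1:{A,C} P2:{P,S}

P1 drop D (B beats it: P:4>3 Q:8>7 R:9>2 S:7>1 T:3>2)
P2 drop Q (P beats it: A:7>6 B:8>1 C:4>3 E:5>2)
P2 drop R (S beats it: A:11>9 B:2>0 C:2>1 E:12>8)
P1 drop B (A beats it: P:9>4 S:8>7 T:5>3)
P1 drop E (A beats it: P:9>3 S:8>5 T:5>4)
P2 drop T (S beats it: A:11>7 C:2>1)
P1→{A,C} P2→{P,S}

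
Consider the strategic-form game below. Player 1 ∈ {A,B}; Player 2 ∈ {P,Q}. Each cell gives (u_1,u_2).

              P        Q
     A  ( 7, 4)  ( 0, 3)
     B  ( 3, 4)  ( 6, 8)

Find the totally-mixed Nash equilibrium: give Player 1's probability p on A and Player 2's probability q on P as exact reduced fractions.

P1 indiff ⇒ q·7+(1-q)·0 = q·3+(1-q)·6 ⇒ q(4) = (1-q)(6) ⇒ q = 3/5
P2 indiff ⇒ p·4+(1-p)·4 = p·3+(1-p)·8 ⇒ p(1) = (1-p)(4) ⇒ p = 4/5

p=4/5, q=3/5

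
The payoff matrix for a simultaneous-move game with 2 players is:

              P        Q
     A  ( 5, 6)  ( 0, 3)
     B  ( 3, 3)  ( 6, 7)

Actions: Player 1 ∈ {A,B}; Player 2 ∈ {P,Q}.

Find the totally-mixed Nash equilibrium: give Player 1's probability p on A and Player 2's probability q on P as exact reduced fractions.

p=4/7, q=3/4

P1 indiff ⇒ q·5+(1-q)·0 = q·3+(1-q)·6 ⇒ q(2) = (1-q)(6) ⇒ q = 3/4
P2 indiff ⇒ p·6+(1-p)·3 = p·3+(1-p)·7 ⇒ p(3) = (1-p)(4) ⇒ p = 4/7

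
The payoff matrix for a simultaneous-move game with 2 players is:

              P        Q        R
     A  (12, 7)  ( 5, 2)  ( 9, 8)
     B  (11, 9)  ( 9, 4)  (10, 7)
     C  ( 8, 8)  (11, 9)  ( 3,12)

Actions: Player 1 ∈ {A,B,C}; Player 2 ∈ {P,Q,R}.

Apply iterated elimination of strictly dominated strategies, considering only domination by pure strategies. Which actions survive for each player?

P2 drop Q (R beats it: A:8>2 B:7>4 C:12>9)
P1 drop C (A beats it: P:12>8 R:9>3)
P1→{A,B} P2→{P,R}

Remaining: P1:{A,B} P2:{P,R}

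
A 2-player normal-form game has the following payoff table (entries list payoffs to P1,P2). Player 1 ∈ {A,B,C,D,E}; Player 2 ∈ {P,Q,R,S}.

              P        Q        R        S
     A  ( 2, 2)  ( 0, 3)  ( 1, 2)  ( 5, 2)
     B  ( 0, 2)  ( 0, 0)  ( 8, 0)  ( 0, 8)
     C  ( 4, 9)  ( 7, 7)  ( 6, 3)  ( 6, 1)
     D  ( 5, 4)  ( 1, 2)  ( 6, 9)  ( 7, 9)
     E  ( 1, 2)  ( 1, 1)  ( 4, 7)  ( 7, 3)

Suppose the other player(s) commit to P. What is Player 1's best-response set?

u_1(A vs P) = 2
u_1(B vs P) = 0
u_1(C vs P) = 4
u_1(D vs P) = 5
u_1(E vs P) = 1
max payoff 5 at {D}

argmax u_1 = {D}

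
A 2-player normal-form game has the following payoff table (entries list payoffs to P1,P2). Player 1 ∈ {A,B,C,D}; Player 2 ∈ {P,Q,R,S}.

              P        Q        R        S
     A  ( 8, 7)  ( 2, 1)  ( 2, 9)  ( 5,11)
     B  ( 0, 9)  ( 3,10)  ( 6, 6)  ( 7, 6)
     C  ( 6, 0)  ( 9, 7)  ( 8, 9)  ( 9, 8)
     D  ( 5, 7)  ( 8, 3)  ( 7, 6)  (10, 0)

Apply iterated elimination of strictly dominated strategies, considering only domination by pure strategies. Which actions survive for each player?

Survivors P1:{A,C,D} P2:{P,R,S}

P1 drop B (C beats it: P:6>0 Q:9>3 R:8>6 S:9>7)
P2 drop Q (R beats it: A:9>1 C:9>7 D:6>3)
P1→{A,C,D} P2→{P,R,S}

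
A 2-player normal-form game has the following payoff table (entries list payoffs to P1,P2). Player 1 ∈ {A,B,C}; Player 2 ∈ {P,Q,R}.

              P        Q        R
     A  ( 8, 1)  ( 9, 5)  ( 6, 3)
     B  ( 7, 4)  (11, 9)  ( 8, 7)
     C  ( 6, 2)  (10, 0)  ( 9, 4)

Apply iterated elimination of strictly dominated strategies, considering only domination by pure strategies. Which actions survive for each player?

Survivors P1:{B,C} P2:{Q,R}

P2 drop P (R beats it: A:3>1 B:7>4 C:4>2)
P1 drop A (B beats it: Q:11>9 R:8>6)
P1→{B,C} P2→{Q,R}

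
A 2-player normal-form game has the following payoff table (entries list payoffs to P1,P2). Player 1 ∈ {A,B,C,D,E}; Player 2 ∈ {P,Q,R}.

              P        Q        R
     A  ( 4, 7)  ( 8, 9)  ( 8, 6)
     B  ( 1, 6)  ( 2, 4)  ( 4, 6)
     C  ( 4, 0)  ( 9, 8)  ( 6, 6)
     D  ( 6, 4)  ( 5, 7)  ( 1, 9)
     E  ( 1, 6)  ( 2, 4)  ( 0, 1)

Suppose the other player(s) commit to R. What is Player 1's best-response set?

BR_1 = {A}

u_1(A vs R) = 8
u_1(B vs R) = 4
u_1(C vs R) = 6
u_1(D vs R) = 1
u_1(E vs R) = 0
max payoff 8 at {A}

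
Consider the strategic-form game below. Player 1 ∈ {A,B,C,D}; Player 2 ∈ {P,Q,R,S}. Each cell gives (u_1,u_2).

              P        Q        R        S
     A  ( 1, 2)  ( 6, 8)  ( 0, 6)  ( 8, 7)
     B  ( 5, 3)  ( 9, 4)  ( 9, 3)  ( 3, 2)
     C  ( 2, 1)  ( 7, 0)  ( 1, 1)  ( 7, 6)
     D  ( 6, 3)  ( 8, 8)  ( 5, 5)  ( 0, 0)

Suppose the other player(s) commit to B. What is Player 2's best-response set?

u_2(P vs B) = 3
u_2(Q vs B) = 4
u_2(R vs B) = 3
u_2(S vs B) = 2
max payoff 4 at {Q}

argmax u_2 = {Q}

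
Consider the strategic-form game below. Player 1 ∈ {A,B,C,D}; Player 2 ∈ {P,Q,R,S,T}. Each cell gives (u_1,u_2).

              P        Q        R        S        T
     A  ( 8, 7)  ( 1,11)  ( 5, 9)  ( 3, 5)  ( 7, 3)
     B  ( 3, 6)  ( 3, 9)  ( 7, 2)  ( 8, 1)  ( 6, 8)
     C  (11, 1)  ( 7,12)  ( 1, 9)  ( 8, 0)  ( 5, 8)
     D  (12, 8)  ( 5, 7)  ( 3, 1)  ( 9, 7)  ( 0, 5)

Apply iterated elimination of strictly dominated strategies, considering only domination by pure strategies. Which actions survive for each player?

IESDS → P1:{C,D} P2:{P,Q}

P2 drop R (Q beats it: A:11>9 B:9>2 C:12>9 D:7>1)
P2 drop S (P beats it: A:7>5 B:6>1 C:1>0 D:8>7)
P2 drop T (Q beats it: A:11>3 B:9>8 C:12>8 D:7>5)
P1 drop A (C beats it: P:11>8 Q:7>1)
P1 drop B (C beats it: P:11>3 Q:7>3)
P1→{C,D} P2→{P,Q}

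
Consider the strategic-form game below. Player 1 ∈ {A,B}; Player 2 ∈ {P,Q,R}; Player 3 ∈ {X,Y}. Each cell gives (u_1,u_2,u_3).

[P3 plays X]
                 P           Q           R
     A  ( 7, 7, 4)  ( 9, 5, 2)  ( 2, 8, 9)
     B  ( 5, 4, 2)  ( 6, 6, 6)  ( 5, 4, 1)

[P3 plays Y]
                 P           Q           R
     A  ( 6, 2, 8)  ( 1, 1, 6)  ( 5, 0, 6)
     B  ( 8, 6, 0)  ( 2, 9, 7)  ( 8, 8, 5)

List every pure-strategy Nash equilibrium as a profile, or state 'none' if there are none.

(A,P,X): not NE [P2→R gives 8>7; P3→Y gives 8>4]
(A,P,Y): not NE [P1→B gives 8>6]
(A,Q,X): not NE [P2→R gives 8>5; P3→Y gives 6>2]
(A,Q,Y): not NE [P1→B gives 2>1; P2→P gives 2>1]
(A,R,X): not NE [P1→B gives 5>2]
(A,R,Y): not NE [P1→B gives 8>5; P2→P gives 2>0; P3→X gives 9>6]
(B,P,X): not NE [P1→A gives 7>5; P2→Q gives 6>4]
(B,P,Y): not NE [P2→Q gives 9>6; P3→X gives 2>0]
(B,Q,X): not NE [P1→A gives 9>6; P3→Y gives 7>6]
(B,Q,Y): NE
(B,R,X): not NE [P2→Q gives 6>4; P3→Y gives 5>1]
(B,R,Y): not NE [P2→Q gives 9>8]

PSNE = {(B,Q,Y)}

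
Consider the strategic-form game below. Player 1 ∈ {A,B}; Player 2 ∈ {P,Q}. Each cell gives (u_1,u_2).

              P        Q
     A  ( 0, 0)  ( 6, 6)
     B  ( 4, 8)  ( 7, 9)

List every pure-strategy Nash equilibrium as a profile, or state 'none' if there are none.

(A,P): not NE [P1→B gives 4>0; P2→Q gives 6>0]
(A,Q): not NE [P1→B gives 7>6]
(B,P): not NE [P2→Q gives 9>8]
(B,Q): NE

NE set: (B,Q)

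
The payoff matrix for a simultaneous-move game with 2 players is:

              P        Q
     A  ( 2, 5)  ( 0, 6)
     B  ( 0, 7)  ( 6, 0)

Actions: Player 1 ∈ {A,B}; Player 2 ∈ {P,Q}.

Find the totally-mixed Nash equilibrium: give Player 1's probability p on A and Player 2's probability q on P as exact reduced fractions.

P1 mixes 7/8 on A; P2 mixes 3/4 on P

P1 indiff ⇒ q·2+(1-q)·0 = q·0+(1-q)·6 ⇒ q(2) = (1-q)(6) ⇒ q = 3/4
P2 indiff ⇒ p·5+(1-p)·7 = p·6+(1-p)·0 ⇒ p(-1) = (1-p)(-7) ⇒ p = 7/8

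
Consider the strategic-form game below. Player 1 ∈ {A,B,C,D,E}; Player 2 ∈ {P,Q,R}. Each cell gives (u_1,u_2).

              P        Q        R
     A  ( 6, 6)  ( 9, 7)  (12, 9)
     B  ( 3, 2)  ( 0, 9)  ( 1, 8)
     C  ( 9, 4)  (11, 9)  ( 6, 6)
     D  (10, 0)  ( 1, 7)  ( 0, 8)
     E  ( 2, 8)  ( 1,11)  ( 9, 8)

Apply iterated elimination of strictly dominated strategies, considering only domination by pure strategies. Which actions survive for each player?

P1 drop B (A beats it: P:6>3 Q:9>0 R:12>1)
P1 drop E (A beats it: P:6>2 Q:9>1 R:12>9)
P2 drop P (Q beats it: A:7>6 C:9>4 D:7>0)
P1 drop D (A beats it: Q:9>1 R:12>0)
P1→{A,C} P2→{Q,R}

Remaining: P1:{A,C} P2:{Q,R}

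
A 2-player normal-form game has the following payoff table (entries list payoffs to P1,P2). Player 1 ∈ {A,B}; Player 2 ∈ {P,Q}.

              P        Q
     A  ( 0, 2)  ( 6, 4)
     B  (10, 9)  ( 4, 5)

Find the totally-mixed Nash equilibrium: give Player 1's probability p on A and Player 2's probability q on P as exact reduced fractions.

(p,q) = (2/3, 1/6)

P1 indiff ⇒ q·0+(1-q)·6 = q·10+(1-q)·4 ⇒ q(-10) = (1-q)(-2) ⇒ q = 1/6
P2 indiff ⇒ p·2+(1-p)·9 = p·4+(1-p)·5 ⇒ p(-2) = (1-p)(-4) ⇒ p = 2/3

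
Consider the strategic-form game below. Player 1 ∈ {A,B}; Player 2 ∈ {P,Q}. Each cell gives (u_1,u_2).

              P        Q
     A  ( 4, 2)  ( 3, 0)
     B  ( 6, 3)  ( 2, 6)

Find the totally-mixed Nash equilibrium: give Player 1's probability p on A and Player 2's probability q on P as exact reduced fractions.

P1 indiff ⇒ q·4+(1-q)·3 = q·6+(1-q)·2 ⇒ q(-2) = (1-q)(-1) ⇒ q = 1/3
P2 indiff ⇒ p·2+(1-p)·3 = p·0+(1-p)·6 ⇒ p(2) = (1-p)(3) ⇒ p = 3/5

P1 mixes 3/5 on A; P2 mixes 1/3 on P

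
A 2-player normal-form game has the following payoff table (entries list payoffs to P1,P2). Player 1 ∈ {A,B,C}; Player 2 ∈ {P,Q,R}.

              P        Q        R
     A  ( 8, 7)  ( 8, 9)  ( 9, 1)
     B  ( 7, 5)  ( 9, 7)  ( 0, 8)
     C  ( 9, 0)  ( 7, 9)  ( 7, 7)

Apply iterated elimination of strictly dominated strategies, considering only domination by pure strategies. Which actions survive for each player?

P2 drop P (Q beats it: A:9>7 B:7>5 C:9>0)
P1 drop C (A beats it: Q:8>7 R:9>7)
P1→{A,B} P2→{Q,R}

Remaining: P1:{A,B} P2:{Q,R}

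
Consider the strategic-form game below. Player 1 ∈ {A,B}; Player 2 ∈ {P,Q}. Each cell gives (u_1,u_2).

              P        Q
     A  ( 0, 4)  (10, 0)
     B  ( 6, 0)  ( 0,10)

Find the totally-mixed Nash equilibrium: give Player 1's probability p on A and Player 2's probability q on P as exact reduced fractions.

P1 indiff ⇒ q·0+(1-q)·10 = q·6+(1-q)·0 ⇒ q(-6) = (1-q)(-10) ⇒ q = 5/8
P2 indiff ⇒ p·4+(1-p)·0 = p·0+(1-p)·10 ⇒ p(4) = (1-p)(10) ⇒ p = 5/7

(p,q) = (5/7, 5/8)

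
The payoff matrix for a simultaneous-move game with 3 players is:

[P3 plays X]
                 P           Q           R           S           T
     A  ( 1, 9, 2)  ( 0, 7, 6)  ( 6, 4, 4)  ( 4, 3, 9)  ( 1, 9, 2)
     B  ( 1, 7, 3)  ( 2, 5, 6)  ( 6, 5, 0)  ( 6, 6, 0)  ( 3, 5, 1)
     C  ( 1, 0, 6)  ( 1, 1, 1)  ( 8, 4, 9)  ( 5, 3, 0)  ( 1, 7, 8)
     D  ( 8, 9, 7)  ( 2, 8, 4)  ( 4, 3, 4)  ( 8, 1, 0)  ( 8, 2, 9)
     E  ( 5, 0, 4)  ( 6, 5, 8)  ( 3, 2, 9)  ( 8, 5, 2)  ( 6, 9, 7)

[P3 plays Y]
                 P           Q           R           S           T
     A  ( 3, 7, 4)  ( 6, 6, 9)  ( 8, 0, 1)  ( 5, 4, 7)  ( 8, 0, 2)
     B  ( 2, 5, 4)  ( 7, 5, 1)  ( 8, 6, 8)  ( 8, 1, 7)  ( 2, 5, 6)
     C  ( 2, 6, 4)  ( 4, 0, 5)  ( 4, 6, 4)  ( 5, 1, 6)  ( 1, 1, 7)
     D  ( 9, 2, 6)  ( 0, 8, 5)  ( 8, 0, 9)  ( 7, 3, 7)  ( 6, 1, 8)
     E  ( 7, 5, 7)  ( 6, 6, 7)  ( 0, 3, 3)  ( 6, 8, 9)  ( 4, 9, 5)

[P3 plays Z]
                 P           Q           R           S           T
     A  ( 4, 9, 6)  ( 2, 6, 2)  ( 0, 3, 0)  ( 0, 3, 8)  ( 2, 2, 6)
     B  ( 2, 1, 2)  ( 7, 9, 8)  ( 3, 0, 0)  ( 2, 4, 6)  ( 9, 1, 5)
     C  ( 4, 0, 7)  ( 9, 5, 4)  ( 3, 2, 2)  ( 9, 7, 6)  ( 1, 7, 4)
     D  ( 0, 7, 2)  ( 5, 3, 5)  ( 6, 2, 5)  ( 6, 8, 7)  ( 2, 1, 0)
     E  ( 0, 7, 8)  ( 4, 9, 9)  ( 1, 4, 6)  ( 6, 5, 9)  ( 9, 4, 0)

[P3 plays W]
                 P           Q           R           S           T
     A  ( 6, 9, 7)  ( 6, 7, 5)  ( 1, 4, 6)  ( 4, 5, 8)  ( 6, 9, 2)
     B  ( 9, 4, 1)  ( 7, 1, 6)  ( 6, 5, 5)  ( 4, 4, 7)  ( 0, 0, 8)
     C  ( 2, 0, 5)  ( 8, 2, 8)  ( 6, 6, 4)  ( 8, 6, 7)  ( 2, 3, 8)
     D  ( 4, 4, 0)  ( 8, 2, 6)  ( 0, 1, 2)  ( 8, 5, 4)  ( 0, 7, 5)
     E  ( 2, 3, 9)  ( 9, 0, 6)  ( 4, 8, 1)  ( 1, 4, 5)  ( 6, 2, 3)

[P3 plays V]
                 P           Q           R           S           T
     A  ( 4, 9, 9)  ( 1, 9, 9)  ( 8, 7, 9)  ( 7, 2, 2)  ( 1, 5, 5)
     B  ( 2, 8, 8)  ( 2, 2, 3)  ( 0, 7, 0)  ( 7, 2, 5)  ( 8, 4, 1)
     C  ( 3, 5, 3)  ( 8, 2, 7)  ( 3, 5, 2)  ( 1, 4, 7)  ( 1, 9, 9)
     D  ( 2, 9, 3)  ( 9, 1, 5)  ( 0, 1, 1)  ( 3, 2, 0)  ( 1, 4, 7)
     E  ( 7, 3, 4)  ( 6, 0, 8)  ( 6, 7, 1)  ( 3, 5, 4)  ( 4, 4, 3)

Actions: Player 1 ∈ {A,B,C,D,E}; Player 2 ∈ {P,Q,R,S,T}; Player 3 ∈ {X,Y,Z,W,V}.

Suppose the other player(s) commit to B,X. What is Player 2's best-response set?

BR_2 = {P}

u_2(P vs B,X) = 7
u_2(Q vs B,X) = 5
u_2(R vs B,X) = 5
u_2(S vs B,X) = 6
u_2(T vs B,X) = 5
max payoff 7 at {P}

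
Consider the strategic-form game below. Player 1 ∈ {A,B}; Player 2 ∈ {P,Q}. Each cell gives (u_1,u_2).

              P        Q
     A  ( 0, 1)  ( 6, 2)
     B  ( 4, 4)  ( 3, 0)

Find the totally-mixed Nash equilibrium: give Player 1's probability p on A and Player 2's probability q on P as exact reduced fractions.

P1 mixes 4/5 on A; P2 mixes 3/7 on P

P1 indiff ⇒ q·0+(1-q)·6 = q·4+(1-q)·3 ⇒ q(-4) = (1-q)(-3) ⇒ q = 3/7
P2 indiff ⇒ p·1+(1-p)·4 = p·2+(1-p)·0 ⇒ p(-1) = (1-p)(-4) ⇒ p = 4/5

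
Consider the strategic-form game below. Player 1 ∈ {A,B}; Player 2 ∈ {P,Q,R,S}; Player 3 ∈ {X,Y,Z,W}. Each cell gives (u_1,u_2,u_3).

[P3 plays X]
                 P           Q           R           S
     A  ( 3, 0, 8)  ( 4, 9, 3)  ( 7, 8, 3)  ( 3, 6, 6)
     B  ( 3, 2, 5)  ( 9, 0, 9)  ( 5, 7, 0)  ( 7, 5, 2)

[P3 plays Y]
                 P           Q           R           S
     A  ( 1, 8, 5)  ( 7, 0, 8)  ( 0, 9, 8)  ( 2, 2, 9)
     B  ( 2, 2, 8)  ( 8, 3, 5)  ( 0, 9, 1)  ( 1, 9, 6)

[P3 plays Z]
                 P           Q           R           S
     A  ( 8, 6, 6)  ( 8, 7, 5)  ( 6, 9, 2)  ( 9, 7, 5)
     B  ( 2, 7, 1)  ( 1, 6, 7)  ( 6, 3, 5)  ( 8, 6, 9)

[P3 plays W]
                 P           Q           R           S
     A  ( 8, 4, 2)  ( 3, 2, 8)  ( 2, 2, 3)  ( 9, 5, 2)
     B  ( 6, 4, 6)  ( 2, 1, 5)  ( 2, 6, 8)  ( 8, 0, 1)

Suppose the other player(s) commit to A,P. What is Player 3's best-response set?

argmax u_3 = {X}

u_3(X vs A,P) = 8
u_3(Y vs A,P) = 5
u_3(Z vs A,P) = 6
u_3(W vs A,P) = 2
max payoff 8 at {X}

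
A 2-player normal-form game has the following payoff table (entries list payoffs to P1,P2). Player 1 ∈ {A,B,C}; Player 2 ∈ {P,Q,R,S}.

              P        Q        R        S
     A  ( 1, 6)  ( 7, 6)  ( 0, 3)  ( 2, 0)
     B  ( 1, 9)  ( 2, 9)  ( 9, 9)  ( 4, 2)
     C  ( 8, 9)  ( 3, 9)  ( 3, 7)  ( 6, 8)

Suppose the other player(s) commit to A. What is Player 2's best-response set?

u_2(P vs A) = 6
u_2(Q vs A) = 6
u_2(R vs A) = 3
u_2(S vs A) = 0
max payoff 6 at {P,Q}

BR_2 = {P,Q}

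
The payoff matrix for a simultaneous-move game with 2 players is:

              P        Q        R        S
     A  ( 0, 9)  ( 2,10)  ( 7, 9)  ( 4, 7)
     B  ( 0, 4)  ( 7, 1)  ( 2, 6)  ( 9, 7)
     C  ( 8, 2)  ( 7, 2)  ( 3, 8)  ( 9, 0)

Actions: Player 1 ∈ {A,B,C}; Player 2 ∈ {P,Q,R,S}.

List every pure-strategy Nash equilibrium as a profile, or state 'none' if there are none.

(A,P): not NE [P1→C gives 8>0; P2→Q gives 10>9]
(A,Q): not NE [P1→C gives 7>2]
(A,R): not NE [P2→Q gives 10>9]
(A,S): not NE [P1→C gives 9>4; P2→Q gives 10>7]
(B,P): not NE [P1→C gives 8>0; P2→S gives 7>4]
(B,Q): not NE [P2→S gives 7>1]
(B,R): not NE [P1→A gives 7>2; P2→S gives 7>6]
(B,S): NE
(C,P): not NE [P2→R gives 8>2]
(C,Q): not NE [P2→R gives 8>2]
(C,R): not NE [P1→A gives 7>3]
(C,S): not NE [P2→R gives 8>0]

PSNE = {(B,S)}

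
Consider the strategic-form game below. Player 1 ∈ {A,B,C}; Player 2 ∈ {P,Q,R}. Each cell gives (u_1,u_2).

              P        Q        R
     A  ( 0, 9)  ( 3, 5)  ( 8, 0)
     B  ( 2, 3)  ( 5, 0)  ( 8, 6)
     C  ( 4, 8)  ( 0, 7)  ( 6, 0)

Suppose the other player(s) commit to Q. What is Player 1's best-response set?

argmax u_1 = {B}

u_1(A vs Q) = 3
u_1(B vs Q) = 5
u_1(C vs Q) = 0
max payoff 5 at {B}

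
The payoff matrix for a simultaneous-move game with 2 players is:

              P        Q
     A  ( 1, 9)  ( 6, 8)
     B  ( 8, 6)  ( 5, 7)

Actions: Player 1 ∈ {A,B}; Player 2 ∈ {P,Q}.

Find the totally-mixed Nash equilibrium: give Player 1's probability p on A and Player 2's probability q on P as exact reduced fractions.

P1 indiff ⇒ q·1+(1-q)·6 = q·8+(1-q)·5 ⇒ q(-7) = (1-q)(-1) ⇒ q = 1/8
P2 indiff ⇒ p·9+(1-p)·6 = p·8+(1-p)·7 ⇒ p(1) = (1-p)(1) ⇒ p = 1/2

(p,q) = (1/2, 1/8)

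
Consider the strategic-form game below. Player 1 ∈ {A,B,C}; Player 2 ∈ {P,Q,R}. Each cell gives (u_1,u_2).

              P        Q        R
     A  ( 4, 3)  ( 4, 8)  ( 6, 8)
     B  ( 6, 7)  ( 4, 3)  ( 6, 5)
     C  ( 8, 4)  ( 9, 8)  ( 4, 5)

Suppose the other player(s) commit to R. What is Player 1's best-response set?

argmax u_1 = {A,B}

u_1(A vs R) = 6
u_1(B vs R) = 6
u_1(C vs R) = 4
max payoff 6 at {A,B}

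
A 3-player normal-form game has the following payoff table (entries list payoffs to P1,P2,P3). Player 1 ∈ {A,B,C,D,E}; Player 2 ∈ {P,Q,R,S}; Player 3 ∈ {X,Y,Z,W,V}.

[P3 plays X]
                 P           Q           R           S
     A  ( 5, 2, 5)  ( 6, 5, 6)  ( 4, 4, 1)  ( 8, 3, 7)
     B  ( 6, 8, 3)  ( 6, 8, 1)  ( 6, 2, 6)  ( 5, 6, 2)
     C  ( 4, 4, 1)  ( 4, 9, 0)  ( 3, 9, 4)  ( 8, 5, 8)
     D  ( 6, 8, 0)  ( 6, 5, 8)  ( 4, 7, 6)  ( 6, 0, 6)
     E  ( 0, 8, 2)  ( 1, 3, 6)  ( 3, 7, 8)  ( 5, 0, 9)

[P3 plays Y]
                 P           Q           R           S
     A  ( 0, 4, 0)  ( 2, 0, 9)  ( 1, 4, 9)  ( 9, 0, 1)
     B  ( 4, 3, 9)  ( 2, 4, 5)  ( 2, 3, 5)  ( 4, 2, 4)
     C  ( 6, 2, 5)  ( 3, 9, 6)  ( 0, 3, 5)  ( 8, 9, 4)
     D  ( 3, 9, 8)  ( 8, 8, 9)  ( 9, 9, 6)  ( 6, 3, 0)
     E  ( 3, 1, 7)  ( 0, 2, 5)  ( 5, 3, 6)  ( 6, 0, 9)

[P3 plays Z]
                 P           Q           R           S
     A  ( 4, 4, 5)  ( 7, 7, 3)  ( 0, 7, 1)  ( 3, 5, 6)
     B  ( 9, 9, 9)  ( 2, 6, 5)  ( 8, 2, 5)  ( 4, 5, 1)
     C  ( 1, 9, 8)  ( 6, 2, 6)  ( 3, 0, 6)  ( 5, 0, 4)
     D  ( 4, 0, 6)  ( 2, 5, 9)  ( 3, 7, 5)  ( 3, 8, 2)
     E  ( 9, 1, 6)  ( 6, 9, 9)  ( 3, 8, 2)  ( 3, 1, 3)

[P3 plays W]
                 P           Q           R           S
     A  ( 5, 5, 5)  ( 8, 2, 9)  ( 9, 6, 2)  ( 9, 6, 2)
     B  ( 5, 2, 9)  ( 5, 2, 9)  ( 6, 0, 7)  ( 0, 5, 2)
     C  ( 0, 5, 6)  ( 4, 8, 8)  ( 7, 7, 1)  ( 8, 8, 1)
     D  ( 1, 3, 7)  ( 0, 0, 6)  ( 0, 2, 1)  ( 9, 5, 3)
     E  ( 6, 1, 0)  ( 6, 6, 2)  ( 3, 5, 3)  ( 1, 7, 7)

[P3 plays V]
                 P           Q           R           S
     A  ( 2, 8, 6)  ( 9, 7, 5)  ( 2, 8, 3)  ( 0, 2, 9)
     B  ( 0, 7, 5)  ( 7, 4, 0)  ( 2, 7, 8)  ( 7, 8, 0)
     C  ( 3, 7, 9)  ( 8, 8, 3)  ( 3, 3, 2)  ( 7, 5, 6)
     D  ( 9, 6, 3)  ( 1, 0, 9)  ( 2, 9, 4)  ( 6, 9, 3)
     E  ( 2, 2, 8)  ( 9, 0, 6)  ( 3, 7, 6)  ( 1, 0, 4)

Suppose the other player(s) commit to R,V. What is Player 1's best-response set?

u_1(A vs R,V) = 2
u_1(B vs R,V) = 2
u_1(C vs R,V) = 3
u_1(D vs R,V) = 2
u_1(E vs R,V) = 3
max payoff 3 at {C,E}

argmax u_1 = {C,E}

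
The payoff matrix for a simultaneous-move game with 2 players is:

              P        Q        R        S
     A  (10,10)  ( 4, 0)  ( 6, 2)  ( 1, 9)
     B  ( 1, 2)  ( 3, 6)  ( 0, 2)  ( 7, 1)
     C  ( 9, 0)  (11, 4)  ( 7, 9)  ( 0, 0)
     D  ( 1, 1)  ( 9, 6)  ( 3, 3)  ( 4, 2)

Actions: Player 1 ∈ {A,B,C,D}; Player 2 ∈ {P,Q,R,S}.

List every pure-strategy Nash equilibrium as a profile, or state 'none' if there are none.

Nash profiles: (A,P), (C,R)

(A,P): NE
(A,Q): not NE [P1→C gives 11>4; P2→P gives 10>0]
(A,R): not NE [P1→C gives 7>6; P2→P gives 10>2]
(A,S): not NE [P1→B gives 7>1; P2→P gives 10>9]
(B,P): not NE [P1→A gives 10>1; P2→Q gives 6>2]
(B,Q): not NE [P1→C gives 11>3]
(B,R): not NE [P1→C gives 7>0; P2→Q gives 6>2]
(B,S): not NE [P2→Q gives 6>1]
(C,P): not NE [P1→A gives 10>9; P2→R gives 9>0]
(C,Q): not NE [P2→R gives 9>4]
(C,R): NE
(C,S): not NE [P1→B gives 7>0; P2→R gives 9>0]
(D,P): not NE [P1→A gives 10>1; P2→Q gives 6>1]
(D,Q): not NE [P1→C gives 11>9]
(D,R): not NE [P1→C gives 7>3; P2→Q gives 6>3]
(D,S): not NE [P1→B gives 7>4; P2→Q gives 6>2]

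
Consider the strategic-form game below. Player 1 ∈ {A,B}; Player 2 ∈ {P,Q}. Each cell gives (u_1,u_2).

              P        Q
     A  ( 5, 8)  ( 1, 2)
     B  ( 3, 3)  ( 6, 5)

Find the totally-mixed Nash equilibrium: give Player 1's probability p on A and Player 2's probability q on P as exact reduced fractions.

(p,q) = (1/4, 5/7)

P1 indiff ⇒ q·5+(1-q)·1 = q·3+(1-q)·6 ⇒ q(2) = (1-q)(5) ⇒ q = 5/7
P2 indiff ⇒ p·8+(1-p)·3 = p·2+(1-p)·5 ⇒ p(6) = (1-p)(2) ⇒ p = 1/4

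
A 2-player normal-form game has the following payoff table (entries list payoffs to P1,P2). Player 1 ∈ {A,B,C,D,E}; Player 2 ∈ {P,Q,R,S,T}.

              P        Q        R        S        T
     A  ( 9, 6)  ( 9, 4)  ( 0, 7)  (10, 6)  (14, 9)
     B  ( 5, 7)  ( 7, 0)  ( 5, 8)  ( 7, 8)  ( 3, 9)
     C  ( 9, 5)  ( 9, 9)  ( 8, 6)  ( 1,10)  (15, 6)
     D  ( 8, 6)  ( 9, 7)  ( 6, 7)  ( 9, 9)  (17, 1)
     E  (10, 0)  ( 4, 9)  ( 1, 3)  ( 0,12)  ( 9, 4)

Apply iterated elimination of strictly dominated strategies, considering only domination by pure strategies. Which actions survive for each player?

P1 drop B (D beats it: P:8>5 Q:9>7 R:6>5 S:9>7 T:17>3)
P2 drop P (R beats it: A:7>6 C:6>5 D:7>6 E:3>0)
P1 drop E (C beats it: Q:9>4 R:8>1 S:1>0 T:15>9)
P2 drop Q (S beats it: A:6>4 C:10>9 D:9>7)
P1→{A,C,D} P2→{R,S,T}

Remaining: P1:{A,C,D} P2:{R,S,T}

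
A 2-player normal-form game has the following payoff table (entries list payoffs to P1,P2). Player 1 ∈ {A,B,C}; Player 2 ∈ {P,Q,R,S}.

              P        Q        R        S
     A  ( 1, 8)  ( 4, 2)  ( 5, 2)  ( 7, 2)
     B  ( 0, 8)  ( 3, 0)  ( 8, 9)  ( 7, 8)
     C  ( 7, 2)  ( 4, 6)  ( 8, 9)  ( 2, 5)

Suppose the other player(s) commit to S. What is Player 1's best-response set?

u_1(A vs S) = 7
u_1(B vs S) = 7
u_1(C vs S) = 2
max payoff 7 at {A,B}

argmax u_1 = {A,B}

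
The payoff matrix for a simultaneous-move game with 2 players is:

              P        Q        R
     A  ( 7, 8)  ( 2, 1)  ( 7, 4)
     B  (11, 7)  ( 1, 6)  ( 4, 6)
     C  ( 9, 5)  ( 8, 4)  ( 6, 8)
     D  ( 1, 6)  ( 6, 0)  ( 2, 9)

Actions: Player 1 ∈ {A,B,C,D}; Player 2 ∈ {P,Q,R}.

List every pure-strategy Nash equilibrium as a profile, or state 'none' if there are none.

(A,P): not NE [P1→B gives 11>7]
(A,Q): not NE [P1→C gives 8>2; P2→P gives 8>1]
(A,R): not NE [P2→P gives 8>4]
(B,P): NE
(B,Q): not NE [P1→C gives 8>1; P2→P gives 7>6]
(B,R): not NE [P1→A gives 7>4; P2→P gives 7>6]
(C,P): not NE [P1→B gives 11>9; P2→R gives 8>5]
(C,Q): not NE [P2→R gives 8>4]
(C,R): not NE [P1→A gives 7>6]
(D,P): not NE [P1→B gives 11>1; P2→R gives 9>6]
(D,Q): not NE [P1→C gives 8>6; P2→R gives 9>0]
(D,R): not NE [P1→A gives 7>2]

Nash profiles: (B,P)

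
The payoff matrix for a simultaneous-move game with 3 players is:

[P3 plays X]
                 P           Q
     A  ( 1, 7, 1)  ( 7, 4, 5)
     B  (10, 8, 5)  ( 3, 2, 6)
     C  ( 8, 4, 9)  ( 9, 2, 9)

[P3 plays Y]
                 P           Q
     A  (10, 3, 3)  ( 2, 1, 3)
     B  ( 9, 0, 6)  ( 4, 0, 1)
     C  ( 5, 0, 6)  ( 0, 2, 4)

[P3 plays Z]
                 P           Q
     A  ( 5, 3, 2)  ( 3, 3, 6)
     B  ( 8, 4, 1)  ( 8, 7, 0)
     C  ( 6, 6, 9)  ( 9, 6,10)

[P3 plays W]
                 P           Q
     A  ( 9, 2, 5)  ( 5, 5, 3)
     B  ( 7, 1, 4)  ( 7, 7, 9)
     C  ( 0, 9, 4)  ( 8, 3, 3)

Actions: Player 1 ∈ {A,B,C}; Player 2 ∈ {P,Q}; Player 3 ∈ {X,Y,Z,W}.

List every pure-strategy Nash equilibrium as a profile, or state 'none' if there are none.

Nash profiles: (C,Q,Z)

(A,P,X): not NE [P1→B gives 10>1; P3→W gives 5>1]
(A,P,Y): not NE [P3→W gives 5>3]
(A,P,Z): not NE [P1→B gives 8>5; P3→W gives 5>2]
(A,P,W): not NE [P2→Q gives 5>2]
(A,Q,X): not NE [P1→C gives 9>7; P2→P gives 7>4; P3→Z gives 6>5]
(A,Q,Y): not NE [P1→B gives 4>2; P2→P gives 3>1; P3→Z gives 6>3]
(A,Q,Z): not NE [P1→C gives 9>3]
(A,Q,W): not NE [P1→C gives 8>5; P3→Z gives 6>3]
(B,P,X): not NE [P3→Y gives 6>5]
(B,P,Y): not NE [P1→A gives 10>9]
(B,P,Z): not NE [P2→Q gives 7>4; P3→Y gives 6>1]
(B,P,W): not NE [P1→A gives 9>7; P2→Q gives 7>1; P3→Y gives 6>4]
(B,Q,X): not NE [P1→C gives 9>3; P2→P gives 8>2; P3→W gives 9>6]
(B,Q,Y): not NE [P3→W gives 9>1]
(B,Q,Z): not NE [P1→C gives 9>8; P3→W gives 9>0]
(B,Q,W): not NE [P1→C gives 8>7]
(C,P,X): not NE [P1→B gives 10>8]
(C,P,Y): not NE [P1→A gives 10>5; P2→Q gives 2>0; P3→Z gives 9>6]
(C,P,Z): not NE [P1→B gives 8>6]
(C,P,W): not NE [P1→A gives 9>0; P3→Z gives 9>4]
(C,Q,X): not NE [P2→P gives 4>2; P3→Z gives 10>9]
(C,Q,Y): not NE [P1→B gives 4>0; P3→Z gives 10>4]
(C,Q,Z): NE
(C,Q,W): not NE [P2→P gives 9>3; P3→Z gives 10>3]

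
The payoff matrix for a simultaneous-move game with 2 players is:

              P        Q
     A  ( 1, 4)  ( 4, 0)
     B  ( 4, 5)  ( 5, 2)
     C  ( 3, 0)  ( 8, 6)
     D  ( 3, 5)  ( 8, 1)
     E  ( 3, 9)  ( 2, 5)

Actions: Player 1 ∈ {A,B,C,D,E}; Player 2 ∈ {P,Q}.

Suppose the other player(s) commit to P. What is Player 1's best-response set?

argmax u_1 = {B}

u_1(A vs P) = 1
u_1(B vs P) = 4
u_1(C vs P) = 3
u_1(D vs P) = 3
u_1(E vs P) = 3
max payoff 4 at {B}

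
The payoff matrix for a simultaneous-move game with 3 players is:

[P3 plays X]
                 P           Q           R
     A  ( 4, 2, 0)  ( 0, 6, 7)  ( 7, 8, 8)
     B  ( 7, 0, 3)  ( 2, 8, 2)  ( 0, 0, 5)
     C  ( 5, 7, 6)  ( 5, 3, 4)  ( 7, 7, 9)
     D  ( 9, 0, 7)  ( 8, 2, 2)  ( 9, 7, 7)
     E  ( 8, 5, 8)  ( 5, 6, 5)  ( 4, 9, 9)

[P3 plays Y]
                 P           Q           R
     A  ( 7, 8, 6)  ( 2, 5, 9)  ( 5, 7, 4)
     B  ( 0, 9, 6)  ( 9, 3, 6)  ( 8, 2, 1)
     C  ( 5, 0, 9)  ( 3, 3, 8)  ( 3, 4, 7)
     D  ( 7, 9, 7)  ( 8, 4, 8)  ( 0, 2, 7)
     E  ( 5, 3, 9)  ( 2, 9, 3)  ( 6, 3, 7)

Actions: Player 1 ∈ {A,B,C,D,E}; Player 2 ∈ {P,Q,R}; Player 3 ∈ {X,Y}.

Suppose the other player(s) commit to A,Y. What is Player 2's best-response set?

u_2(P vs A,Y) = 8
u_2(Q vs A,Y) = 5
u_2(R vs A,Y) = 7
max payoff 8 at {P}

BR_2 = {P}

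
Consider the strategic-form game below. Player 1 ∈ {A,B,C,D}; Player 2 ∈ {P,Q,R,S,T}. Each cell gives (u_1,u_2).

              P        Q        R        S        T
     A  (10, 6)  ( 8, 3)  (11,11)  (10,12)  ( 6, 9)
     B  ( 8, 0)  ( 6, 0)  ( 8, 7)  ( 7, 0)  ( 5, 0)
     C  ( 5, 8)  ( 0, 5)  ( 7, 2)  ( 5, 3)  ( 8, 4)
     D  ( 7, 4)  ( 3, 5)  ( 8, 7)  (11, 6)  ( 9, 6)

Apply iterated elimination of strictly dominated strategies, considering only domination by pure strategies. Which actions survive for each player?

Survivors P1:{A,D} P2:{R,S}

P1 drop B (A beats it: P:10>8 Q:8>6 R:11>8 S:10>7 T:6>5)
P1 drop C (D beats it: P:7>5 Q:3>0 R:8>7 S:11>5 T:9>8)
P2 drop P (R beats it: A:11>6 D:7>4)
P2 drop Q (R beats it: A:11>3 D:7>5)
P2 drop T (R beats it: A:11>9 D:7>6)
P1→{A,D} P2→{R,S}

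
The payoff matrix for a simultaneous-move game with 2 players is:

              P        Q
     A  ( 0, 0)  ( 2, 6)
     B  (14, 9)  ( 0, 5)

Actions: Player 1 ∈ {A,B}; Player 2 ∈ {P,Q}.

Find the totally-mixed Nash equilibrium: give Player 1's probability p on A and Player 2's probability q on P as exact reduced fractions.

P1 indiff ⇒ q·0+(1-q)·2 = q·14+(1-q)·0 ⇒ q(-14) = (1-q)(-2) ⇒ q = 1/8
P2 indiff ⇒ p·0+(1-p)·9 = p·6+(1-p)·5 ⇒ p(-6) = (1-p)(-4) ⇒ p = 2/5

(p,q) = (2/5, 1/8)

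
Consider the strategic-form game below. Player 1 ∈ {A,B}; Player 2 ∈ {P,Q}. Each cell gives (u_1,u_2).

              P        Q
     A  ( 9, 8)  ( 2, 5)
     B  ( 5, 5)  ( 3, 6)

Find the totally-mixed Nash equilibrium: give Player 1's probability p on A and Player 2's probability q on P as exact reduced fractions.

P1 indiff ⇒ q·9+(1-q)·2 = q·5+(1-q)·3 ⇒ q(4) = (1-q)(1) ⇒ q = 1/5
P2 indiff ⇒ p·8+(1-p)·5 = p·5+(1-p)·6 ⇒ p(3) = (1-p)(1) ⇒ p = 1/4

p=1/4, q=1/5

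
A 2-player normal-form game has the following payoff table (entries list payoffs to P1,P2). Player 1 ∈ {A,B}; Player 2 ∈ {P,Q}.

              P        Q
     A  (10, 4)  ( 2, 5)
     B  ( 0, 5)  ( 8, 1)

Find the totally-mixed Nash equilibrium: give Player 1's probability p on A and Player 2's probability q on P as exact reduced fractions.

P1 indiff ⇒ q·10+(1-q)·2 = q·0+(1-q)·8 ⇒ q(10) = (1-q)(6) ⇒ q = 3/8
P2 indiff ⇒ p·4+(1-p)·5 = p·5+(1-p)·1 ⇒ p(-1) = (1-p)(-4) ⇒ p = 4/5

p=4/5, q=3/8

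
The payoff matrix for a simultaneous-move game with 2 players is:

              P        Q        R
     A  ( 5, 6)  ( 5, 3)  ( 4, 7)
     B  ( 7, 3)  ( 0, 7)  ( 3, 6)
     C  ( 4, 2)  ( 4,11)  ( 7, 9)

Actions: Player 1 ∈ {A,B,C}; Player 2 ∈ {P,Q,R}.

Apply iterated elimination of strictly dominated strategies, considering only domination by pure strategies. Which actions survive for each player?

P2 drop P (R beats it: A:7>6 B:6>3 C:9>2)
P1 drop B (A beats it: Q:5>0 R:4>3)
P1→{A,C} P2→{Q,R}

Survivors P1:{A,C} P2:{Q,R}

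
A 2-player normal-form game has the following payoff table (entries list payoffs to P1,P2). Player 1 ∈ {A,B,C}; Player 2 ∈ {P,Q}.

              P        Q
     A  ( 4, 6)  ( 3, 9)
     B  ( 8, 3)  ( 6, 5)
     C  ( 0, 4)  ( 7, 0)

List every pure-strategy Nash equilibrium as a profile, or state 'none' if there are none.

(A,P): not NE [P1→B gives 8>4; P2→Q gives 9>6]
(A,Q): not NE [P1→C gives 7>3]
(B,P): not NE [P2→Q gives 5>3]
(B,Q): not NE [P1→C gives 7>6]
(C,P): not NE [P1→B gives 8>0]
(C,Q): not NE [P2→P gives 4>0]

PSNE: ∅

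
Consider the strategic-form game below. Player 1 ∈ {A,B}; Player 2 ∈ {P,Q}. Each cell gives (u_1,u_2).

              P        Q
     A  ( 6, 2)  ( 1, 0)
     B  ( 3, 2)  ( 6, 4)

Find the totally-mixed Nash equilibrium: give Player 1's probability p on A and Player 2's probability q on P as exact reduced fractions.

P1 indiff ⇒ q·6+(1-q)·1 = q·3+(1-q)·6 ⇒ q(3) = (1-q)(5) ⇒ q = 5/8
P2 indiff ⇒ p·2+(1-p)·2 = p·0+(1-p)·4 ⇒ p(2) = (1-p)(2) ⇒ p = 1/2

P1 mixes 1/2 on A; P2 mixes 5/8 on P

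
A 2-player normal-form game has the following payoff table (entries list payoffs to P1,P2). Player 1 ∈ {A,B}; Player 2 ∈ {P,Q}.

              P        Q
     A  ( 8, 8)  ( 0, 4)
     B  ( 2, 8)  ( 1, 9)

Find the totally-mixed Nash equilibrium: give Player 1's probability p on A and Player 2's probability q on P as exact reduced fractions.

p=1/5, q=1/7

P1 indiff ⇒ q·8+(1-q)·0 = q·2+(1-q)·1 ⇒ q(6) = (1-q)(1) ⇒ q = 1/7
P2 indiff ⇒ p·8+(1-p)·8 = p·4+(1-p)·9 ⇒ p(4) = (1-p)(1) ⇒ p = 1/5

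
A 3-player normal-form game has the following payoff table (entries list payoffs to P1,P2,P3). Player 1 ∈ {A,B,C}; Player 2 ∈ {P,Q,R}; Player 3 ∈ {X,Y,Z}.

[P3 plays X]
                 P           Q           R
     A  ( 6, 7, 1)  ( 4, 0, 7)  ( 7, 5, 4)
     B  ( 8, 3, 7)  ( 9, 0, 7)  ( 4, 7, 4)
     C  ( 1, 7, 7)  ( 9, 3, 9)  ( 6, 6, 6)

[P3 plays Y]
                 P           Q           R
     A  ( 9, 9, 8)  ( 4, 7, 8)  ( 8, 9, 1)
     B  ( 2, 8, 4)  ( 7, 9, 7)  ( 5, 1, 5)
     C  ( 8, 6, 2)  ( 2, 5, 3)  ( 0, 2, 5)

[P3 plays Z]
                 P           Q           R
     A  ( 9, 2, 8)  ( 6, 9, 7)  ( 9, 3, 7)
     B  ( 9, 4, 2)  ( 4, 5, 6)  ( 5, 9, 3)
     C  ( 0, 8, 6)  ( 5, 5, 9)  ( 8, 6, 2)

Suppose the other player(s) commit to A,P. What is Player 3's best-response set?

u_3(X vs A,P) = 1
u_3(Y vs A,P) = 8
u_3(Z vs A,P) = 8
max payoff 8 at {Y,Z}

argmax u_3 = {Y,Z}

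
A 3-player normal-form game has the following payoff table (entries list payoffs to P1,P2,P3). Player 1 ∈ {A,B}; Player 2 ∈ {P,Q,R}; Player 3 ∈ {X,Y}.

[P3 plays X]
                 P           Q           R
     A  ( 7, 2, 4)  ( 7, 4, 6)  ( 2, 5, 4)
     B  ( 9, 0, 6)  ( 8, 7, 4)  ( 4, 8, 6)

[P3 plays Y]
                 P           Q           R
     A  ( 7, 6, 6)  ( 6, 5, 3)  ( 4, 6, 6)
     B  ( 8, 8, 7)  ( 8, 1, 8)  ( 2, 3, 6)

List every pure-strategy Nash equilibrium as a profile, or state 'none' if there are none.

(A,P,X): not NE [P1→B gives 9>7; P2→R gives 5>2; P3→Y gives 6>4]
(A,P,Y): not NE [P1→B gives 8>7]
(A,Q,X): not NE [P1→B gives 8>7; P2→R gives 5>4]
(A,Q,Y): not NE [P1→B gives 8>6; P2→R gives 6>5; P3→X gives 6>3]
(A,R,X): not NE [P1→B gives 4>2; P3→Y gives 6>4]
(A,R,Y): NE
(B,P,X): not NE [P2→R gives 8>0; P3→Y gives 7>6]
(B,P,Y): NE
(B,Q,X): not NE [P2→R gives 8>7; P3→Y gives 8>4]
(B,Q,Y): not NE [P2→P gives 8>1]
(B,R,X): NE
(B,R,Y): not NE [P1→A gives 4>2; P2→P gives 8>3]

Nash profiles: (A,R,Y), (B,P,Y), (B,R,X)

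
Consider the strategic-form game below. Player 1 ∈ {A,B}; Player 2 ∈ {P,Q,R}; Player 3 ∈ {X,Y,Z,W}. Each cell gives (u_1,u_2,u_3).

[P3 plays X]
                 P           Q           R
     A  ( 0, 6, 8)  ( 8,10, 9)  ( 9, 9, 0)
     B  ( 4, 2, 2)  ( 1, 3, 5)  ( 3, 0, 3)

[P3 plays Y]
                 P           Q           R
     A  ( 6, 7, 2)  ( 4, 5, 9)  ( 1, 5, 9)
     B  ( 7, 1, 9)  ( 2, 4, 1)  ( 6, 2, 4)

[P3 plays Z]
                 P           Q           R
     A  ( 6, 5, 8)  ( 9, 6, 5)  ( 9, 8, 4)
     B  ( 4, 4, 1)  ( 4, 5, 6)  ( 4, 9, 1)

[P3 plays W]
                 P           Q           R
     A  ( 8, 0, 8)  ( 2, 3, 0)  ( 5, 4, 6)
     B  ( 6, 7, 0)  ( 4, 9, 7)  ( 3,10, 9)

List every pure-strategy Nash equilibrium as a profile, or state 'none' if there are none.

Nash profiles: (A,Q,X)

(A,P,X): not NE [P1→B gives 4>0; P2→Q gives 10>6]
(A,P,Y): not NE [P1→B gives 7>6; P3→W gives 8>2]
(A,P,Z): not NE [P2→R gives 8>5]
(A,P,W): not NE [P2→R gives 4>0]
(A,Q,X): NE
(A,Q,Y): not NE [P2→P gives 7>5]
(A,Q,Z): not NE [P2→R gives 8>6; P3→Y gives 9>5]
(A,Q,W): not NE [P1→B gives 4>2; P2→R gives 4>3; P3→Y gives 9>0]
(A,R,X): not NE [P2→Q gives 10>9; P3→Y gives 9>0]
(A,R,Y): not NE [P1→B gives 6>1; P2→P gives 7>5]
(A,R,Z): not NE [P3→Y gives 9>4]
(A,R,W): not NE [P3→Y gives 9>6]
(B,P,X): not NE [P2→Q gives 3>2; P3→Y gives 9>2]
(B,P,Y): not NE [P2→Q gives 4>1]
(B,P,Z): not NE [P1→A gives 6>4; P2→R gives 9>4; P3→Y gives 9>1]
(B,P,W): not NE [P1→A gives 8>6; P2→R gives 10>7; P3→Y gives 9>0]
(B,Q,X): not NE [P1→A gives 8>1; P3→W gives 7>5]
(B,Q,Y): not NE [P1→A gives 4>2; P3→W gives 7>1]
(B,Q,Z): not NE [P1→A gives 9>4; P2→R gives 9>5; P3→W gives 7>6]
(B,Q,W): not NE [P2→R gives 10>9]
(B,R,X): not NE [P1→A gives 9>3; P2→Q gives 3>0; P3→W gives 9>3]
(B,R,Y): not NE [P2→Q gives 4>2; P3→W gives 9>4]
(B,R,Z): not NE [P1→A gives 9>4; P3→W gives 9>1]
(B,R,W): not NE [P1→A gives 5>3]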